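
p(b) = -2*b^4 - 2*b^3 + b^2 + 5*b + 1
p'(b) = -8*b^3 - 6*b^2 + 2*b + 5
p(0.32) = 2.62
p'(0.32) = 4.76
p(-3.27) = -163.40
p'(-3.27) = 214.03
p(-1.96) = -19.42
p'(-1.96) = 38.27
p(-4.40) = -580.89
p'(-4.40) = 561.51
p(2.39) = -73.90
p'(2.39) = -133.71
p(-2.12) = -26.45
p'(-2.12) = 50.02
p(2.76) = -135.69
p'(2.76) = -203.38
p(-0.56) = -1.33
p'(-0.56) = 3.40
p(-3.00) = -113.00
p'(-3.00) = 161.00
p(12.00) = -44723.00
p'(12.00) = -14659.00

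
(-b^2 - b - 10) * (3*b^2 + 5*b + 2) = -3*b^4 - 8*b^3 - 37*b^2 - 52*b - 20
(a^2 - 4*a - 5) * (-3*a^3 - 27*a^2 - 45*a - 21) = -3*a^5 - 15*a^4 + 78*a^3 + 294*a^2 + 309*a + 105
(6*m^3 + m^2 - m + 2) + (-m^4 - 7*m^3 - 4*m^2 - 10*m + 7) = -m^4 - m^3 - 3*m^2 - 11*m + 9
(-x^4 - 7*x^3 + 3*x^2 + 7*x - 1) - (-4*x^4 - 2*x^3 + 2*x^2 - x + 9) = 3*x^4 - 5*x^3 + x^2 + 8*x - 10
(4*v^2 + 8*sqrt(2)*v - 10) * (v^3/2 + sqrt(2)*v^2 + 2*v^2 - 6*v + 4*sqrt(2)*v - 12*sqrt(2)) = 2*v^5 + 8*v^4 + 8*sqrt(2)*v^4 - 13*v^3 + 32*sqrt(2)*v^3 - 106*sqrt(2)*v^2 + 44*v^2 - 132*v - 40*sqrt(2)*v + 120*sqrt(2)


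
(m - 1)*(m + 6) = m^2 + 5*m - 6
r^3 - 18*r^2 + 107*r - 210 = (r - 7)*(r - 6)*(r - 5)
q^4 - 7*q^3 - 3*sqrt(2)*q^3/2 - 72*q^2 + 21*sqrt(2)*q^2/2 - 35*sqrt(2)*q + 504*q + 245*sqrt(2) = (q - 7)*(q - 7*sqrt(2))*(q + sqrt(2)/2)*(q + 5*sqrt(2))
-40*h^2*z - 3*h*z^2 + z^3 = z*(-8*h + z)*(5*h + z)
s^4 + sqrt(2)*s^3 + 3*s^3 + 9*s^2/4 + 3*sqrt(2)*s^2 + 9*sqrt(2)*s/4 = s*(s + 3/2)^2*(s + sqrt(2))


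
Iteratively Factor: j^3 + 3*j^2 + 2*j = (j + 2)*(j^2 + j) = j*(j + 2)*(j + 1)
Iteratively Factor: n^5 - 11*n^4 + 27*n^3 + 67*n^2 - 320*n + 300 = (n + 3)*(n^4 - 14*n^3 + 69*n^2 - 140*n + 100) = (n - 5)*(n + 3)*(n^3 - 9*n^2 + 24*n - 20) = (n - 5)*(n - 2)*(n + 3)*(n^2 - 7*n + 10) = (n - 5)*(n - 2)^2*(n + 3)*(n - 5)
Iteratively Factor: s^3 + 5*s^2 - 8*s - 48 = (s + 4)*(s^2 + s - 12) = (s - 3)*(s + 4)*(s + 4)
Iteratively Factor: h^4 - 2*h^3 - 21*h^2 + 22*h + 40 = (h - 2)*(h^3 - 21*h - 20) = (h - 2)*(h + 4)*(h^2 - 4*h - 5) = (h - 2)*(h + 1)*(h + 4)*(h - 5)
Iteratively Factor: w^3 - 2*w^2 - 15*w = (w + 3)*(w^2 - 5*w) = (w - 5)*(w + 3)*(w)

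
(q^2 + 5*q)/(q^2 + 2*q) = (q + 5)/(q + 2)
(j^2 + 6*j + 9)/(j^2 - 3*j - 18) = (j + 3)/(j - 6)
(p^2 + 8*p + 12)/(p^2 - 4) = (p + 6)/(p - 2)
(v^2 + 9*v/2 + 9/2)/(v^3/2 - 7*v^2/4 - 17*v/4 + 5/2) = 2*(2*v^2 + 9*v + 9)/(2*v^3 - 7*v^2 - 17*v + 10)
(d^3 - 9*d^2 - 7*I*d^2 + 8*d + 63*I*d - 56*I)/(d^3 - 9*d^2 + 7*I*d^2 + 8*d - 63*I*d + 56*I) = (d - 7*I)/(d + 7*I)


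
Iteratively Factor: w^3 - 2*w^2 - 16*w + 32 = (w + 4)*(w^2 - 6*w + 8) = (w - 4)*(w + 4)*(w - 2)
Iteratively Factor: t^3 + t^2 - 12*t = (t)*(t^2 + t - 12) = t*(t - 3)*(t + 4)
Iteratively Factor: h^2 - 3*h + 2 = (h - 2)*(h - 1)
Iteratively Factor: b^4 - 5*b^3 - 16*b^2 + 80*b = (b - 5)*(b^3 - 16*b) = (b - 5)*(b - 4)*(b^2 + 4*b) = (b - 5)*(b - 4)*(b + 4)*(b)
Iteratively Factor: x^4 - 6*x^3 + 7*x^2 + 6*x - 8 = (x - 4)*(x^3 - 2*x^2 - x + 2) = (x - 4)*(x - 2)*(x^2 - 1) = (x - 4)*(x - 2)*(x - 1)*(x + 1)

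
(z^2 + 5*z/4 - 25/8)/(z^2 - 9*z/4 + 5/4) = (z + 5/2)/(z - 1)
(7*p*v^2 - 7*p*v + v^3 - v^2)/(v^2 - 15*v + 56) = v*(7*p*v - 7*p + v^2 - v)/(v^2 - 15*v + 56)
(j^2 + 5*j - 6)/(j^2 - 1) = (j + 6)/(j + 1)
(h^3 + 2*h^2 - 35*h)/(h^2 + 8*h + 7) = h*(h - 5)/(h + 1)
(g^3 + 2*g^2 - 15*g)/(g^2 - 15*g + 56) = g*(g^2 + 2*g - 15)/(g^2 - 15*g + 56)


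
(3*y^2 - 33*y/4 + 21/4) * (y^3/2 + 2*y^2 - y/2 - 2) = 3*y^5/2 + 15*y^4/8 - 123*y^3/8 + 69*y^2/8 + 111*y/8 - 21/2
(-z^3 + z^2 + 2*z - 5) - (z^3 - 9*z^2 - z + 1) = -2*z^3 + 10*z^2 + 3*z - 6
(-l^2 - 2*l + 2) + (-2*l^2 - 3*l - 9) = -3*l^2 - 5*l - 7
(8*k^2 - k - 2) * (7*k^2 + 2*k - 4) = 56*k^4 + 9*k^3 - 48*k^2 + 8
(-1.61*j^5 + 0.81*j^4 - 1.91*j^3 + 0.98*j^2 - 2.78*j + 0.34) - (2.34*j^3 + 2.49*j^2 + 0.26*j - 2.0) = -1.61*j^5 + 0.81*j^4 - 4.25*j^3 - 1.51*j^2 - 3.04*j + 2.34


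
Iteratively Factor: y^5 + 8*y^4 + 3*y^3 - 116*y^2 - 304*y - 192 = (y + 4)*(y^4 + 4*y^3 - 13*y^2 - 64*y - 48) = (y + 3)*(y + 4)*(y^3 + y^2 - 16*y - 16) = (y + 1)*(y + 3)*(y + 4)*(y^2 - 16) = (y + 1)*(y + 3)*(y + 4)^2*(y - 4)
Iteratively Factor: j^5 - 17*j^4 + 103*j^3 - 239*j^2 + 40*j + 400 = (j + 1)*(j^4 - 18*j^3 + 121*j^2 - 360*j + 400) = (j - 5)*(j + 1)*(j^3 - 13*j^2 + 56*j - 80) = (j - 5)*(j - 4)*(j + 1)*(j^2 - 9*j + 20) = (j - 5)*(j - 4)^2*(j + 1)*(j - 5)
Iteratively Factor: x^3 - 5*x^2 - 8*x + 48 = (x - 4)*(x^2 - x - 12) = (x - 4)*(x + 3)*(x - 4)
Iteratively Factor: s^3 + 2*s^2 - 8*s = (s + 4)*(s^2 - 2*s) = s*(s + 4)*(s - 2)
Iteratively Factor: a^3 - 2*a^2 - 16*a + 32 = (a - 4)*(a^2 + 2*a - 8) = (a - 4)*(a + 4)*(a - 2)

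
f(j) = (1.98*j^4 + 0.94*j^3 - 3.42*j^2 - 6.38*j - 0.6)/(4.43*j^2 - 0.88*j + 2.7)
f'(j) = (0.88 - 8.86*j)*(1.98*j^4 + 0.94*j^3 - 3.42*j^2 - 6.38*j - 0.6)/(4.43*j^2 - 0.88*j + 2.7)^2 + (7.92*j^3 + 2.82*j^2 - 6.84*j - 6.38)/(4.43*j^2 - 0.88*j + 2.7)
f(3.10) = 3.70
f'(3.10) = 3.22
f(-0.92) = 0.42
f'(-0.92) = -0.01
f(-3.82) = 4.85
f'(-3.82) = -3.00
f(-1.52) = 0.59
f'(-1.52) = -0.61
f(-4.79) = 8.20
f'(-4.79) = -3.91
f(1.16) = -0.99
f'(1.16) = 1.46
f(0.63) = -1.39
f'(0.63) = -0.27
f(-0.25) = 0.24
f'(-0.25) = -1.21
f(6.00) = 16.62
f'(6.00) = 5.71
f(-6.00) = 13.60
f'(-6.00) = -5.01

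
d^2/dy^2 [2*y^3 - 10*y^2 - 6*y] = 12*y - 20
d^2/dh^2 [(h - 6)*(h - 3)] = 2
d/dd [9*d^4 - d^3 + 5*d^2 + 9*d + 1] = 36*d^3 - 3*d^2 + 10*d + 9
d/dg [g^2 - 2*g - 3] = 2*g - 2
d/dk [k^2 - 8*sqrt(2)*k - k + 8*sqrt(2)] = 2*k - 8*sqrt(2) - 1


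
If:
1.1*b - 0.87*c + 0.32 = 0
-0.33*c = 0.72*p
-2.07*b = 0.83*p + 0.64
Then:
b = -0.31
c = -0.03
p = 0.01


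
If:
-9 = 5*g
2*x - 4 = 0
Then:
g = -9/5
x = 2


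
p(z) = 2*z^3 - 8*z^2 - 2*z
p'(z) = 6*z^2 - 16*z - 2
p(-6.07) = -729.92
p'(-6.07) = 316.19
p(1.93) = -19.28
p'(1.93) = -10.53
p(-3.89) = -231.00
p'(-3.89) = 151.03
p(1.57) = -15.12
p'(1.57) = -12.33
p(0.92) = -7.05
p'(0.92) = -11.64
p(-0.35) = -0.37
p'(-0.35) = 4.34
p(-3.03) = -123.02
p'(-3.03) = 101.57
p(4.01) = -7.70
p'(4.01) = 30.32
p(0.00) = 0.00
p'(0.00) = -2.00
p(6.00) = 132.00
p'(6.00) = 118.00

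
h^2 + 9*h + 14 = (h + 2)*(h + 7)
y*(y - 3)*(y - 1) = y^3 - 4*y^2 + 3*y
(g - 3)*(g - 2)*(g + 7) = g^3 + 2*g^2 - 29*g + 42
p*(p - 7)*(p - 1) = p^3 - 8*p^2 + 7*p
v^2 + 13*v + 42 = (v + 6)*(v + 7)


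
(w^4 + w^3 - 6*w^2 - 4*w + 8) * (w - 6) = w^5 - 5*w^4 - 12*w^3 + 32*w^2 + 32*w - 48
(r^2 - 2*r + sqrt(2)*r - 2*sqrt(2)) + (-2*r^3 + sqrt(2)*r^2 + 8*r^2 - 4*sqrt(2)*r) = -2*r^3 + sqrt(2)*r^2 + 9*r^2 - 3*sqrt(2)*r - 2*r - 2*sqrt(2)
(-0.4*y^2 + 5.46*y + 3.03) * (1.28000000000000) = -0.512*y^2 + 6.9888*y + 3.8784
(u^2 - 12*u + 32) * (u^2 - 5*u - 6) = u^4 - 17*u^3 + 86*u^2 - 88*u - 192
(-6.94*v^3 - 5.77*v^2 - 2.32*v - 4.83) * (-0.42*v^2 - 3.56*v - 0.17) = 2.9148*v^5 + 27.1298*v^4 + 22.6954*v^3 + 11.2687*v^2 + 17.5892*v + 0.8211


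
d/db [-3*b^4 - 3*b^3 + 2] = b^2*(-12*b - 9)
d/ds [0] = 0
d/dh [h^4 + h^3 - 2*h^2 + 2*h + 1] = 4*h^3 + 3*h^2 - 4*h + 2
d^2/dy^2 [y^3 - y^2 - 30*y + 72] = 6*y - 2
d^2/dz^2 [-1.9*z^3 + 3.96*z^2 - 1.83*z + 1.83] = 7.92 - 11.4*z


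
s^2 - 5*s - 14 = (s - 7)*(s + 2)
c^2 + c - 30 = (c - 5)*(c + 6)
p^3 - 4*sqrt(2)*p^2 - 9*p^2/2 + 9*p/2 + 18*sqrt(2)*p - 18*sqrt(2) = (p - 3)*(p - 3/2)*(p - 4*sqrt(2))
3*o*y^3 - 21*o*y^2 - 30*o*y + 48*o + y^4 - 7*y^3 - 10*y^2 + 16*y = (3*o + y)*(y - 8)*(y - 1)*(y + 2)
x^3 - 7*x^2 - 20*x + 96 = (x - 8)*(x - 3)*(x + 4)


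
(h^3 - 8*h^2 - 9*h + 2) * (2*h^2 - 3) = 2*h^5 - 16*h^4 - 21*h^3 + 28*h^2 + 27*h - 6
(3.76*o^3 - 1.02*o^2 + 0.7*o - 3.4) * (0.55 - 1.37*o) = -5.1512*o^4 + 3.4654*o^3 - 1.52*o^2 + 5.043*o - 1.87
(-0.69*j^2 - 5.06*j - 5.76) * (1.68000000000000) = -1.1592*j^2 - 8.5008*j - 9.6768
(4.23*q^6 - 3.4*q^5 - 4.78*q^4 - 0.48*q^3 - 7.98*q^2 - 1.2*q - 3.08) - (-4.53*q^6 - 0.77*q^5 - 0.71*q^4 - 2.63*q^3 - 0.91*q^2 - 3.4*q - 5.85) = 8.76*q^6 - 2.63*q^5 - 4.07*q^4 + 2.15*q^3 - 7.07*q^2 + 2.2*q + 2.77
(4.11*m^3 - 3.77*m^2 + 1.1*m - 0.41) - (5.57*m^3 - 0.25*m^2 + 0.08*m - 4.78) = -1.46*m^3 - 3.52*m^2 + 1.02*m + 4.37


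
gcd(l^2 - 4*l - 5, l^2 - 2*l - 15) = l - 5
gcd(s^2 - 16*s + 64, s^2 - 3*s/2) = 1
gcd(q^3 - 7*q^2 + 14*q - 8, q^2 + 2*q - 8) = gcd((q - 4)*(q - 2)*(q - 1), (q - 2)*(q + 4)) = q - 2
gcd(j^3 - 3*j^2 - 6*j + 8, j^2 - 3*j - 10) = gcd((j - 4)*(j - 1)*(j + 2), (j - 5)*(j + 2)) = j + 2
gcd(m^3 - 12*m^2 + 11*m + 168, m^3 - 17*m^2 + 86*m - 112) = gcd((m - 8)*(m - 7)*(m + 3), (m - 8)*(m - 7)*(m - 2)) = m^2 - 15*m + 56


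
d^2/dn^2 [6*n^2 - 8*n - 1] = 12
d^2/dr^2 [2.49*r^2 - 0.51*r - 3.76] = 4.98000000000000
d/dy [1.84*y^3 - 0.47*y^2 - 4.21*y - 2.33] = 5.52*y^2 - 0.94*y - 4.21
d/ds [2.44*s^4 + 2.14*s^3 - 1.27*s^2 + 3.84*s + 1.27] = 9.76*s^3 + 6.42*s^2 - 2.54*s + 3.84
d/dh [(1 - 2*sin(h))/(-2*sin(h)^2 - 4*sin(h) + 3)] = 2*(2*sin(h) + cos(2*h) - 2)*cos(h)/(4*sin(h) - cos(2*h) - 2)^2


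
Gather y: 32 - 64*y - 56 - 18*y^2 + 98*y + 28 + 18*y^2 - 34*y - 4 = 0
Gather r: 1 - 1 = 0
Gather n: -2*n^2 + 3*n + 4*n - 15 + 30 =-2*n^2 + 7*n + 15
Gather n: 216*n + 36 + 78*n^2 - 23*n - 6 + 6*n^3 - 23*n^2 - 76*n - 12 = 6*n^3 + 55*n^2 + 117*n + 18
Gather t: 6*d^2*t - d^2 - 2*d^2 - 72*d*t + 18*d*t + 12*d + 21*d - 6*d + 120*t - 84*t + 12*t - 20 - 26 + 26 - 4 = -3*d^2 + 27*d + t*(6*d^2 - 54*d + 48) - 24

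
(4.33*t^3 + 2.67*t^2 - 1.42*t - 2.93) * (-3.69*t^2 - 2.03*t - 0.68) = -15.9777*t^5 - 18.6422*t^4 - 3.1247*t^3 + 11.8787*t^2 + 6.9135*t + 1.9924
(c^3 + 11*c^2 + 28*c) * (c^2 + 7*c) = c^5 + 18*c^4 + 105*c^3 + 196*c^2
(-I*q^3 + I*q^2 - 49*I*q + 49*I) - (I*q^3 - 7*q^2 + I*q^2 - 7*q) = -2*I*q^3 + 7*q^2 + 7*q - 49*I*q + 49*I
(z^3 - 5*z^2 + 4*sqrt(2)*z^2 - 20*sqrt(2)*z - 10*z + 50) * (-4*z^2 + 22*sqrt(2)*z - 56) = -4*z^5 + 6*sqrt(2)*z^4 + 20*z^4 - 30*sqrt(2)*z^3 + 160*z^3 - 800*z^2 - 444*sqrt(2)*z^2 + 560*z + 2220*sqrt(2)*z - 2800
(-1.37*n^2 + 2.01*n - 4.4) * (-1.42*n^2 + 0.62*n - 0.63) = 1.9454*n^4 - 3.7036*n^3 + 8.3573*n^2 - 3.9943*n + 2.772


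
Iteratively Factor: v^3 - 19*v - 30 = (v + 2)*(v^2 - 2*v - 15) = (v - 5)*(v + 2)*(v + 3)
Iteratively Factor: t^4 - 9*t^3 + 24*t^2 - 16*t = (t - 4)*(t^3 - 5*t^2 + 4*t) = t*(t - 4)*(t^2 - 5*t + 4) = t*(t - 4)^2*(t - 1)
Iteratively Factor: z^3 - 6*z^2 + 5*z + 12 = (z - 4)*(z^2 - 2*z - 3) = (z - 4)*(z + 1)*(z - 3)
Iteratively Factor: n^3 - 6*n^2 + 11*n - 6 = (n - 3)*(n^2 - 3*n + 2) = (n - 3)*(n - 2)*(n - 1)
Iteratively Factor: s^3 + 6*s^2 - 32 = (s - 2)*(s^2 + 8*s + 16) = (s - 2)*(s + 4)*(s + 4)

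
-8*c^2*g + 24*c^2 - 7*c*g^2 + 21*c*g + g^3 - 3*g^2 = (-8*c + g)*(c + g)*(g - 3)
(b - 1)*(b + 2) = b^2 + b - 2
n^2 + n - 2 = (n - 1)*(n + 2)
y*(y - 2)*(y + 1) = y^3 - y^2 - 2*y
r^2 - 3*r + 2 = (r - 2)*(r - 1)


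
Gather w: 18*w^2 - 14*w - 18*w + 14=18*w^2 - 32*w + 14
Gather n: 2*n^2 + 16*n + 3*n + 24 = 2*n^2 + 19*n + 24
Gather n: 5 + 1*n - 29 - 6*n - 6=-5*n - 30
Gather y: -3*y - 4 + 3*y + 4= 0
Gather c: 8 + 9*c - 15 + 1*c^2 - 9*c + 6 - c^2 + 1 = 0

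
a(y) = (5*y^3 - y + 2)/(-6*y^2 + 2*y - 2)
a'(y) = (12*y - 2)*(5*y^3 - y + 2)/(-6*y^2 + 2*y - 2)^2 + (15*y^2 - 1)/(-6*y^2 + 2*y - 2) = ((1 - 15*y^2)*(3*y^2 - y + 1) + (6*y - 1)*(5*y^3 - y + 2))/(2*(3*y^2 - y + 1)^2)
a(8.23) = -7.10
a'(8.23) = -0.84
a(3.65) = -3.24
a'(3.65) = -0.85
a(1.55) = -1.43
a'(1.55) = -0.85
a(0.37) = -0.90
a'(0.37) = 0.55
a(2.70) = -2.42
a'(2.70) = -0.86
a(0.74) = -0.86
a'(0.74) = -0.33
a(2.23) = -2.02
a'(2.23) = -0.86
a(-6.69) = 5.24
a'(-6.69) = -0.84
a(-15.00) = 12.20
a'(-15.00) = -0.83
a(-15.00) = 12.20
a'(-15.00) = -0.83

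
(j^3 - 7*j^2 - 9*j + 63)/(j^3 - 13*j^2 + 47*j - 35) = (j^2 - 9)/(j^2 - 6*j + 5)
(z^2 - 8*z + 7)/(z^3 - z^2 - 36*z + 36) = (z - 7)/(z^2 - 36)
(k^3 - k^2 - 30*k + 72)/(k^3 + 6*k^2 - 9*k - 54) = (k - 4)/(k + 3)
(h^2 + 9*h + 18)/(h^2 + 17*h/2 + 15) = 2*(h + 3)/(2*h + 5)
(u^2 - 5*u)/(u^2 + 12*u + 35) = u*(u - 5)/(u^2 + 12*u + 35)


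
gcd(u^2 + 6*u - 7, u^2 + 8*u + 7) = u + 7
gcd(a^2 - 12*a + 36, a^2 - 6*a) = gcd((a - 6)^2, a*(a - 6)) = a - 6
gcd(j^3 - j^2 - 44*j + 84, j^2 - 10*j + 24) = j - 6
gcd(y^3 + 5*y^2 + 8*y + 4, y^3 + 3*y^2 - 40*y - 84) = y + 2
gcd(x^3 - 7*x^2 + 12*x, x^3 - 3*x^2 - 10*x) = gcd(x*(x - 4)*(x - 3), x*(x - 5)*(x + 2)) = x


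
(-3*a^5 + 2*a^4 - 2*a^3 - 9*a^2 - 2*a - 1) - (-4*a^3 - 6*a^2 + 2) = -3*a^5 + 2*a^4 + 2*a^3 - 3*a^2 - 2*a - 3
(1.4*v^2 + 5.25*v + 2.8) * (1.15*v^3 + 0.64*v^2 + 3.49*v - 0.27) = 1.61*v^5 + 6.9335*v^4 + 11.466*v^3 + 19.7365*v^2 + 8.3545*v - 0.756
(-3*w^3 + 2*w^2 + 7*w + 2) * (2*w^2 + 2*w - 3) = -6*w^5 - 2*w^4 + 27*w^3 + 12*w^2 - 17*w - 6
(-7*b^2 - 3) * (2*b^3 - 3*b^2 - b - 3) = -14*b^5 + 21*b^4 + b^3 + 30*b^2 + 3*b + 9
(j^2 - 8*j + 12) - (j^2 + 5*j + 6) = 6 - 13*j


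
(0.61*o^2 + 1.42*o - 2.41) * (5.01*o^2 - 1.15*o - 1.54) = 3.0561*o^4 + 6.4127*o^3 - 14.6465*o^2 + 0.5847*o + 3.7114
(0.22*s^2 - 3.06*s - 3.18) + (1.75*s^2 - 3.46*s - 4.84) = 1.97*s^2 - 6.52*s - 8.02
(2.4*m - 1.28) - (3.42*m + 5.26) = -1.02*m - 6.54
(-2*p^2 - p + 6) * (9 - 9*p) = 18*p^3 - 9*p^2 - 63*p + 54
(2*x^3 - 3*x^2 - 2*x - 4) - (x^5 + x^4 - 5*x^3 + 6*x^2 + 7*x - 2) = -x^5 - x^4 + 7*x^3 - 9*x^2 - 9*x - 2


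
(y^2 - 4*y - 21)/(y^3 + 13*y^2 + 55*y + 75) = (y - 7)/(y^2 + 10*y + 25)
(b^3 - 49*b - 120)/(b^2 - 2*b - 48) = (b^2 + 8*b + 15)/(b + 6)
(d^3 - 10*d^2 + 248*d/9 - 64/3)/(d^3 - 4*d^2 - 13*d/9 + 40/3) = (3*d^2 - 22*d + 24)/(3*d^2 - 4*d - 15)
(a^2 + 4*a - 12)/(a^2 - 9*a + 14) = (a + 6)/(a - 7)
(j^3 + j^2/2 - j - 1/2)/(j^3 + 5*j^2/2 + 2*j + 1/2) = (j - 1)/(j + 1)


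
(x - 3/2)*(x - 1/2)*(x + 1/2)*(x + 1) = x^4 - x^3/2 - 7*x^2/4 + x/8 + 3/8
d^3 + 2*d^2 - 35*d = d*(d - 5)*(d + 7)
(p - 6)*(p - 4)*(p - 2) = p^3 - 12*p^2 + 44*p - 48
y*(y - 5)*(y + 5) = y^3 - 25*y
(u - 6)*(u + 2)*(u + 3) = u^3 - u^2 - 24*u - 36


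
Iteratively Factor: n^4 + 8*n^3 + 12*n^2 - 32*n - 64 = (n + 2)*(n^3 + 6*n^2 - 32) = (n + 2)*(n + 4)*(n^2 + 2*n - 8) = (n + 2)*(n + 4)^2*(n - 2)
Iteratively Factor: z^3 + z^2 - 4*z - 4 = (z - 2)*(z^2 + 3*z + 2) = (z - 2)*(z + 2)*(z + 1)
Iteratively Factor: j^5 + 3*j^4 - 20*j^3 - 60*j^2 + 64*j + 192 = (j - 2)*(j^4 + 5*j^3 - 10*j^2 - 80*j - 96) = (j - 2)*(j + 2)*(j^3 + 3*j^2 - 16*j - 48) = (j - 4)*(j - 2)*(j + 2)*(j^2 + 7*j + 12) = (j - 4)*(j - 2)*(j + 2)*(j + 4)*(j + 3)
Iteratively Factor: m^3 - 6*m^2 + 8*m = (m)*(m^2 - 6*m + 8) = m*(m - 4)*(m - 2)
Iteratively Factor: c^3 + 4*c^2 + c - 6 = (c + 3)*(c^2 + c - 2) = (c + 2)*(c + 3)*(c - 1)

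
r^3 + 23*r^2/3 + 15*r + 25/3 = (r + 1)*(r + 5/3)*(r + 5)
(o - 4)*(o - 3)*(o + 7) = o^3 - 37*o + 84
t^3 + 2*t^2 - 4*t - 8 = (t - 2)*(t + 2)^2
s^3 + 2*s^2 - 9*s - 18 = (s - 3)*(s + 2)*(s + 3)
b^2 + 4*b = b*(b + 4)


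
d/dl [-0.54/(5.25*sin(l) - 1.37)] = 2.835*cos(l)/(5.25*sin(l) - 1.37)^2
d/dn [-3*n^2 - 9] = -6*n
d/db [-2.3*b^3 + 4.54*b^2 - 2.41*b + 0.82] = -6.9*b^2 + 9.08*b - 2.41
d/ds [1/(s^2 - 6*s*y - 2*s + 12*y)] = 2*(-s + 3*y + 1)/(s^2 - 6*s*y - 2*s + 12*y)^2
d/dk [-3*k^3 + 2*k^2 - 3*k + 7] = -9*k^2 + 4*k - 3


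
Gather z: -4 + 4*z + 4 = 4*z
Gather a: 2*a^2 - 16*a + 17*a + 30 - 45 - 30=2*a^2 + a - 45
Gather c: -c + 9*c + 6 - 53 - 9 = 8*c - 56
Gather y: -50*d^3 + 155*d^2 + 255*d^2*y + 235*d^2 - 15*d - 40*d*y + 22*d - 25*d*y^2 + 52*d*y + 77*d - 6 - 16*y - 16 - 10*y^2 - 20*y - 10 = -50*d^3 + 390*d^2 + 84*d + y^2*(-25*d - 10) + y*(255*d^2 + 12*d - 36) - 32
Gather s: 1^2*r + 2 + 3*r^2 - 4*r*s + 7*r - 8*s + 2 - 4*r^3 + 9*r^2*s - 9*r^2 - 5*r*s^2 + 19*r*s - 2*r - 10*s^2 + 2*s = -4*r^3 - 6*r^2 + 6*r + s^2*(-5*r - 10) + s*(9*r^2 + 15*r - 6) + 4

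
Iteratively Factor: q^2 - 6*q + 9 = (q - 3)*(q - 3)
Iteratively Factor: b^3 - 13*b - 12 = (b + 1)*(b^2 - b - 12) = (b - 4)*(b + 1)*(b + 3)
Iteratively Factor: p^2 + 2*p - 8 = (p + 4)*(p - 2)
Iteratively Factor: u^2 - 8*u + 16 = (u - 4)*(u - 4)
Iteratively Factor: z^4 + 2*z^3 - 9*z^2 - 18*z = (z - 3)*(z^3 + 5*z^2 + 6*z) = z*(z - 3)*(z^2 + 5*z + 6) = z*(z - 3)*(z + 2)*(z + 3)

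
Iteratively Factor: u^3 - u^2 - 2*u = (u)*(u^2 - u - 2) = u*(u + 1)*(u - 2)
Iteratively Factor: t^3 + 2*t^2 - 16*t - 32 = (t - 4)*(t^2 + 6*t + 8) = (t - 4)*(t + 4)*(t + 2)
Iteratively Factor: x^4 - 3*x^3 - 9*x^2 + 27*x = (x)*(x^3 - 3*x^2 - 9*x + 27) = x*(x - 3)*(x^2 - 9) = x*(x - 3)*(x + 3)*(x - 3)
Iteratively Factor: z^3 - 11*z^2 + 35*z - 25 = (z - 1)*(z^2 - 10*z + 25) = (z - 5)*(z - 1)*(z - 5)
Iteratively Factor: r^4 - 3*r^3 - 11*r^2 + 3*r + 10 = (r + 1)*(r^3 - 4*r^2 - 7*r + 10) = (r - 1)*(r + 1)*(r^2 - 3*r - 10) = (r - 5)*(r - 1)*(r + 1)*(r + 2)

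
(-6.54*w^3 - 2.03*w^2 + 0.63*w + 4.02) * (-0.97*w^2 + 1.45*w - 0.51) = 6.3438*w^5 - 7.5139*w^4 - 0.2192*w^3 - 1.9506*w^2 + 5.5077*w - 2.0502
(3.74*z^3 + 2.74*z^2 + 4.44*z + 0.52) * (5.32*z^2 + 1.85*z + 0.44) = 19.8968*z^5 + 21.4958*z^4 + 30.3354*z^3 + 12.186*z^2 + 2.9156*z + 0.2288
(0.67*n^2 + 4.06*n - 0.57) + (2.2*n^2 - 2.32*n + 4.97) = 2.87*n^2 + 1.74*n + 4.4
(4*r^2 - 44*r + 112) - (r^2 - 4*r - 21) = 3*r^2 - 40*r + 133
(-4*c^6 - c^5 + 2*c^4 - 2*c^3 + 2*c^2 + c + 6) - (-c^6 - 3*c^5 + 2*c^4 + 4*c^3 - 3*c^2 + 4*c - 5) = -3*c^6 + 2*c^5 - 6*c^3 + 5*c^2 - 3*c + 11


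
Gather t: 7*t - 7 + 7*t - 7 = 14*t - 14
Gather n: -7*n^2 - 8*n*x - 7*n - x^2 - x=-7*n^2 + n*(-8*x - 7) - x^2 - x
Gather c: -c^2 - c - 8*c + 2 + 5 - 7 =-c^2 - 9*c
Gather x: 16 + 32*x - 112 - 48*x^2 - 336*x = -48*x^2 - 304*x - 96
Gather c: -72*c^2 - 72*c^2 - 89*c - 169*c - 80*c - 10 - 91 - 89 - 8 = -144*c^2 - 338*c - 198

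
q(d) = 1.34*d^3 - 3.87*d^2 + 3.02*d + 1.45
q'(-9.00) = 398.30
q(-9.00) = -1316.06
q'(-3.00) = 62.42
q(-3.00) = -78.62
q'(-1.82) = 30.42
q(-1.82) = -24.94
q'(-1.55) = 24.68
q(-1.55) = -17.52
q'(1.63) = 1.08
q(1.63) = 1.89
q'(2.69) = 11.29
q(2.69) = 7.65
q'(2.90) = 14.38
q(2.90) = 10.34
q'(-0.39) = 6.65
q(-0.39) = -0.40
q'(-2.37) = 43.94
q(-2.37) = -45.28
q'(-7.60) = 294.04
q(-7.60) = -833.26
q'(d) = 4.02*d^2 - 7.74*d + 3.02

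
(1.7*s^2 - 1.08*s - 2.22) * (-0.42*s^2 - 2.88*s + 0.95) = -0.714*s^4 - 4.4424*s^3 + 5.6578*s^2 + 5.3676*s - 2.109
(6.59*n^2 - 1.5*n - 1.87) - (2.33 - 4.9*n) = 6.59*n^2 + 3.4*n - 4.2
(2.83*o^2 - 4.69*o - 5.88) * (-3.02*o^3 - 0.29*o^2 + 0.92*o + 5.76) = -8.5466*o^5 + 13.3431*o^4 + 21.7213*o^3 + 13.6912*o^2 - 32.424*o - 33.8688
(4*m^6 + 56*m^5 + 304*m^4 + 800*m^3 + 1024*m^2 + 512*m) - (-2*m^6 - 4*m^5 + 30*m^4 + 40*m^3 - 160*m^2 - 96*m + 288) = 6*m^6 + 60*m^5 + 274*m^4 + 760*m^3 + 1184*m^2 + 608*m - 288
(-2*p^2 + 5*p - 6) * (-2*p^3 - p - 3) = 4*p^5 - 10*p^4 + 14*p^3 + p^2 - 9*p + 18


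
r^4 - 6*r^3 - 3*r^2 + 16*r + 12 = (r - 6)*(r - 2)*(r + 1)^2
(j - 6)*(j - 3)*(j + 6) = j^3 - 3*j^2 - 36*j + 108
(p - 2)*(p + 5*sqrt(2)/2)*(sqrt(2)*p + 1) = sqrt(2)*p^3 - 2*sqrt(2)*p^2 + 6*p^2 - 12*p + 5*sqrt(2)*p/2 - 5*sqrt(2)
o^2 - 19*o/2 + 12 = (o - 8)*(o - 3/2)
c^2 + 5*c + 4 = (c + 1)*(c + 4)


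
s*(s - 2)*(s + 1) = s^3 - s^2 - 2*s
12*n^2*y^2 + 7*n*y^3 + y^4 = y^2*(3*n + y)*(4*n + y)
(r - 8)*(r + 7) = r^2 - r - 56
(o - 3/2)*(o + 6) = o^2 + 9*o/2 - 9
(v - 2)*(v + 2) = v^2 - 4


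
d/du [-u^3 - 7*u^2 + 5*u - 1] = -3*u^2 - 14*u + 5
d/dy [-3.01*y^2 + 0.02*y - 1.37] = 0.02 - 6.02*y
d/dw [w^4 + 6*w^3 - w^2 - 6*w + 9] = 4*w^3 + 18*w^2 - 2*w - 6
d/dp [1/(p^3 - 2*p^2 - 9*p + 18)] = (-3*p^2 + 4*p + 9)/(p^3 - 2*p^2 - 9*p + 18)^2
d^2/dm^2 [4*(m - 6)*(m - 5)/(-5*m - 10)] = -448/(5*m^3 + 30*m^2 + 60*m + 40)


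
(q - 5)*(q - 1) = q^2 - 6*q + 5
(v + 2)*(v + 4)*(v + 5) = v^3 + 11*v^2 + 38*v + 40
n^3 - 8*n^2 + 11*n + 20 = (n - 5)*(n - 4)*(n + 1)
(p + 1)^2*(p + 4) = p^3 + 6*p^2 + 9*p + 4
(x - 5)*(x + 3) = x^2 - 2*x - 15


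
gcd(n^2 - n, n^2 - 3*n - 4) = 1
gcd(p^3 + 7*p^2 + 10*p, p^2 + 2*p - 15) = p + 5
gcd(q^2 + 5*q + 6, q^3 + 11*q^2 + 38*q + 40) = q + 2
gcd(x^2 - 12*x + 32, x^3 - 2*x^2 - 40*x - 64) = x - 8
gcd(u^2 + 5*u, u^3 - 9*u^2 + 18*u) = u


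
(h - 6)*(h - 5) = h^2 - 11*h + 30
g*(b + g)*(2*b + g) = 2*b^2*g + 3*b*g^2 + g^3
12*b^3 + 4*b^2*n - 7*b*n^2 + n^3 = (-6*b + n)*(-2*b + n)*(b + n)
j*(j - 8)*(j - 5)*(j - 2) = j^4 - 15*j^3 + 66*j^2 - 80*j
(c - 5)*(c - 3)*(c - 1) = c^3 - 9*c^2 + 23*c - 15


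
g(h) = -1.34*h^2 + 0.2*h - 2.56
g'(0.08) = -0.01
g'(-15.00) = 40.40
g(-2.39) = -10.69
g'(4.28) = -11.27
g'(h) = 0.2 - 2.68*h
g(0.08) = -2.55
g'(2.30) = -5.96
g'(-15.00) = 40.40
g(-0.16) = -2.63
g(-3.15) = -16.49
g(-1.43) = -5.59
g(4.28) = -26.25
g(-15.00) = -307.06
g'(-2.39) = 6.61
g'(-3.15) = 8.64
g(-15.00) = -307.06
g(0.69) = -3.06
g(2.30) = -9.19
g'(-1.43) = 4.03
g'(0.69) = -1.65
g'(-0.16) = 0.63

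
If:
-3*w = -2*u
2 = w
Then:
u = 3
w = 2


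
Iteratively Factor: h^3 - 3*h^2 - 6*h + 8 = (h - 4)*(h^2 + h - 2) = (h - 4)*(h - 1)*(h + 2)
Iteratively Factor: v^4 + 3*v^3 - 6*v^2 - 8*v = (v)*(v^3 + 3*v^2 - 6*v - 8) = v*(v - 2)*(v^2 + 5*v + 4) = v*(v - 2)*(v + 4)*(v + 1)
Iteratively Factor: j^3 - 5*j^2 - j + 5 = (j + 1)*(j^2 - 6*j + 5) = (j - 1)*(j + 1)*(j - 5)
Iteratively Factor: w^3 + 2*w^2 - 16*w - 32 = (w + 2)*(w^2 - 16) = (w + 2)*(w + 4)*(w - 4)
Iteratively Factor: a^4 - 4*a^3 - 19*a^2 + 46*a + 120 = (a + 2)*(a^3 - 6*a^2 - 7*a + 60) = (a + 2)*(a + 3)*(a^2 - 9*a + 20) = (a - 4)*(a + 2)*(a + 3)*(a - 5)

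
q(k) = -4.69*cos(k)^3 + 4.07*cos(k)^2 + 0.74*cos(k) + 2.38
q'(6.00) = -1.23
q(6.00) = 2.69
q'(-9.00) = -7.57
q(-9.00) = 8.63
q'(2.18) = 6.99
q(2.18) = 4.17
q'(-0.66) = -0.99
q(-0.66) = 3.19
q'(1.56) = -0.83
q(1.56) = 2.39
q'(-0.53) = -1.37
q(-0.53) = 3.04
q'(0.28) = 1.22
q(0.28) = 2.69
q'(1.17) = -1.63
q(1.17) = 3.01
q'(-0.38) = -1.42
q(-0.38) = 2.82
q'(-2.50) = -8.86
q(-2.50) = 6.81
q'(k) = 14.07*sin(k)*cos(k)^2 - 8.14*sin(k)*cos(k) - 0.74*sin(k)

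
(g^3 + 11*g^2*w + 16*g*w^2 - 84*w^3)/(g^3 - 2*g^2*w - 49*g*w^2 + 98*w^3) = (-g - 6*w)/(-g + 7*w)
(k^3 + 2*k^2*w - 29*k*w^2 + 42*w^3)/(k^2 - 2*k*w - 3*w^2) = (k^2 + 5*k*w - 14*w^2)/(k + w)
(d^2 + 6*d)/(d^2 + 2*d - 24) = d/(d - 4)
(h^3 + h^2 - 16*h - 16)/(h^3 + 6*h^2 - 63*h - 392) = (h^3 + h^2 - 16*h - 16)/(h^3 + 6*h^2 - 63*h - 392)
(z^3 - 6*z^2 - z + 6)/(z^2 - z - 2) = (z^2 - 7*z + 6)/(z - 2)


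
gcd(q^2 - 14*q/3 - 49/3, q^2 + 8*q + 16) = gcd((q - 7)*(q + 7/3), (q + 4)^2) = 1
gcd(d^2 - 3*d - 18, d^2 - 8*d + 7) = 1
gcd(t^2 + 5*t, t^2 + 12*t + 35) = t + 5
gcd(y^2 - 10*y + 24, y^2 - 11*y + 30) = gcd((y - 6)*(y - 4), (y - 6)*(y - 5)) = y - 6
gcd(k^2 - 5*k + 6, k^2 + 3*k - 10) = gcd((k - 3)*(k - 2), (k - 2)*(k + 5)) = k - 2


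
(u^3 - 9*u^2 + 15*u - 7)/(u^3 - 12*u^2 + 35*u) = (u^2 - 2*u + 1)/(u*(u - 5))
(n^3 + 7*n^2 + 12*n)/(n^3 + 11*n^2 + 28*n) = (n + 3)/(n + 7)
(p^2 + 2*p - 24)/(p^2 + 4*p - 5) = (p^2 + 2*p - 24)/(p^2 + 4*p - 5)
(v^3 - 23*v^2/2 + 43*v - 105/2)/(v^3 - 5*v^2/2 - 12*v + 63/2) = (2*v^2 - 17*v + 35)/(2*v^2 + v - 21)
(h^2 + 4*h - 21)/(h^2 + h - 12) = (h + 7)/(h + 4)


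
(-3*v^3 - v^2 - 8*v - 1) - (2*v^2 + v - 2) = -3*v^3 - 3*v^2 - 9*v + 1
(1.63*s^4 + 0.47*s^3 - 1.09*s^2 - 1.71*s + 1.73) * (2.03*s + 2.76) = 3.3089*s^5 + 5.4529*s^4 - 0.9155*s^3 - 6.4797*s^2 - 1.2077*s + 4.7748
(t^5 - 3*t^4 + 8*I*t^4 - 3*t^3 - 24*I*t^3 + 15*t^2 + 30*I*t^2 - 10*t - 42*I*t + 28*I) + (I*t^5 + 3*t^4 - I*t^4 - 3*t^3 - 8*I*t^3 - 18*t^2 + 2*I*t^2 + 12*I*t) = t^5 + I*t^5 + 7*I*t^4 - 6*t^3 - 32*I*t^3 - 3*t^2 + 32*I*t^2 - 10*t - 30*I*t + 28*I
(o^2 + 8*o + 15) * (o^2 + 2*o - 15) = o^4 + 10*o^3 + 16*o^2 - 90*o - 225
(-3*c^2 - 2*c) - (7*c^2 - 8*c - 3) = -10*c^2 + 6*c + 3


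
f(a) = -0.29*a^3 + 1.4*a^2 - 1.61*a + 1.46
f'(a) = -0.87*a^2 + 2.8*a - 1.61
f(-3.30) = 32.44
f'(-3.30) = -20.32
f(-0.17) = 1.78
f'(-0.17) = -2.11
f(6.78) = -35.48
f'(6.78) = -22.62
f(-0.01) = 1.48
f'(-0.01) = -1.64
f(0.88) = 0.93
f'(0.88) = 0.18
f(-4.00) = 48.86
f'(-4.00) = -26.73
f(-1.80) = 10.59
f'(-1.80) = -9.47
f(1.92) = 1.48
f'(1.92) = 0.56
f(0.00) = 1.46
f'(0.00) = -1.61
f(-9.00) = 340.76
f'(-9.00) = -97.28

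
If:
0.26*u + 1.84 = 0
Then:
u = -7.08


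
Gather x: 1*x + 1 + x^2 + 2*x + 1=x^2 + 3*x + 2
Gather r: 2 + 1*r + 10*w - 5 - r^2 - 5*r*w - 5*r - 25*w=-r^2 + r*(-5*w - 4) - 15*w - 3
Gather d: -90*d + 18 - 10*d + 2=20 - 100*d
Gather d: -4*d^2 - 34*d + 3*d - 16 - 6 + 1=-4*d^2 - 31*d - 21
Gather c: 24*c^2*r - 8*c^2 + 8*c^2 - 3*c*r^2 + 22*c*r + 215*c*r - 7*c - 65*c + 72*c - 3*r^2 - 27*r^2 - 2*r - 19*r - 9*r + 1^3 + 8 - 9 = 24*c^2*r + c*(-3*r^2 + 237*r) - 30*r^2 - 30*r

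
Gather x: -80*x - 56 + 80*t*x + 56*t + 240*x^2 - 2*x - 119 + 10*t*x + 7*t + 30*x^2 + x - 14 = 63*t + 270*x^2 + x*(90*t - 81) - 189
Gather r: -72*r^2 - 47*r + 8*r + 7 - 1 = -72*r^2 - 39*r + 6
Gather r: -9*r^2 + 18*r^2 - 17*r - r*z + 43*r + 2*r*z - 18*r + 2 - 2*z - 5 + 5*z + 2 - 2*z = 9*r^2 + r*(z + 8) + z - 1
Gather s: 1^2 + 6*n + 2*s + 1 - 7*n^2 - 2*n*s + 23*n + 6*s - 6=-7*n^2 + 29*n + s*(8 - 2*n) - 4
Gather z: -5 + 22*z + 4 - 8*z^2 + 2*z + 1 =-8*z^2 + 24*z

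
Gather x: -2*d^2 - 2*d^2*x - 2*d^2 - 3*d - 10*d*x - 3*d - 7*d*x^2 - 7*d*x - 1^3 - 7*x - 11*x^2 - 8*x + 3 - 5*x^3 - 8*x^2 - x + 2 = -4*d^2 - 6*d - 5*x^3 + x^2*(-7*d - 19) + x*(-2*d^2 - 17*d - 16) + 4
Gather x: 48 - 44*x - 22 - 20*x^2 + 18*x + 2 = -20*x^2 - 26*x + 28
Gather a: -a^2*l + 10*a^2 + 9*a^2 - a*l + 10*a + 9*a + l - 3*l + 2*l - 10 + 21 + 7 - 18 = a^2*(19 - l) + a*(19 - l)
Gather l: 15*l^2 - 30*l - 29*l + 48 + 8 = 15*l^2 - 59*l + 56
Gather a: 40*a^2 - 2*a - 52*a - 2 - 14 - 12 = 40*a^2 - 54*a - 28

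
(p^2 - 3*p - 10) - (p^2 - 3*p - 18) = 8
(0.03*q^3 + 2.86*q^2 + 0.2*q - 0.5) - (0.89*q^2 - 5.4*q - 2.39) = 0.03*q^3 + 1.97*q^2 + 5.6*q + 1.89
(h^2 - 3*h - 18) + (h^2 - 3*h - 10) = 2*h^2 - 6*h - 28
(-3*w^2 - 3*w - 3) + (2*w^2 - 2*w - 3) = -w^2 - 5*w - 6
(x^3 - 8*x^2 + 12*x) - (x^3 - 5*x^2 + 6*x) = -3*x^2 + 6*x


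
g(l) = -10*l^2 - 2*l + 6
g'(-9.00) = 178.00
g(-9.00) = -786.00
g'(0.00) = -2.00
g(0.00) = 6.00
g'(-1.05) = 19.00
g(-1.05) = -2.92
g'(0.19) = -5.80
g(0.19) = 5.26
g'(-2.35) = 45.00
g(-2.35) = -44.52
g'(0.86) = -19.20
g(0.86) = -3.12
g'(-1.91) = 36.20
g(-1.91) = -26.66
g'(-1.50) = 28.00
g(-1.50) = -13.50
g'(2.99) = -61.80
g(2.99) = -89.38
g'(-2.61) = 50.20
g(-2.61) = -56.90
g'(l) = -20*l - 2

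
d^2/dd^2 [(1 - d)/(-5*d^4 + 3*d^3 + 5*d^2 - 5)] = 2*(d^2*(d - 1)*(-20*d^2 + 9*d + 10)^2 + (-20*d^3 + 9*d^2 + 10*d + (d - 1)*(-30*d^2 + 9*d + 5))*(5*d^4 - 3*d^3 - 5*d^2 + 5))/(5*d^4 - 3*d^3 - 5*d^2 + 5)^3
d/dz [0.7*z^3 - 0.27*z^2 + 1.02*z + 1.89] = 2.1*z^2 - 0.54*z + 1.02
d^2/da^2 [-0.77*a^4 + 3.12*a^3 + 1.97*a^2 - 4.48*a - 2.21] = -9.24*a^2 + 18.72*a + 3.94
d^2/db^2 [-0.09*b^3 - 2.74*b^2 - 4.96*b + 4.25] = -0.54*b - 5.48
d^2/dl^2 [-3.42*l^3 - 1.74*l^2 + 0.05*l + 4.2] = -20.52*l - 3.48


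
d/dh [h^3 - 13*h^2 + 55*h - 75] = 3*h^2 - 26*h + 55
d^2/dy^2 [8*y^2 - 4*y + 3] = 16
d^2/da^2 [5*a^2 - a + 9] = 10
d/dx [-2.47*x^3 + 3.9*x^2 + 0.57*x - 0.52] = -7.41*x^2 + 7.8*x + 0.57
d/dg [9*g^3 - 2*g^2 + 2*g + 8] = 27*g^2 - 4*g + 2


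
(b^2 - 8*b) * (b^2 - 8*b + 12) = b^4 - 16*b^3 + 76*b^2 - 96*b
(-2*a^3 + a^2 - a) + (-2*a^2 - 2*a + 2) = -2*a^3 - a^2 - 3*a + 2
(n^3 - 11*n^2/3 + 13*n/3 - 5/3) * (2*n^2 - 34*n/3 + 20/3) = 2*n^5 - 56*n^4/3 + 512*n^3/9 - 692*n^2/9 + 430*n/9 - 100/9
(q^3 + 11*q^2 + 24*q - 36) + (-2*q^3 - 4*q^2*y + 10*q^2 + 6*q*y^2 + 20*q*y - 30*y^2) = -q^3 - 4*q^2*y + 21*q^2 + 6*q*y^2 + 20*q*y + 24*q - 30*y^2 - 36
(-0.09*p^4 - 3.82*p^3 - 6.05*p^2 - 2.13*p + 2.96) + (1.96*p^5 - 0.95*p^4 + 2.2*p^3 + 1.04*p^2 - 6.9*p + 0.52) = 1.96*p^5 - 1.04*p^4 - 1.62*p^3 - 5.01*p^2 - 9.03*p + 3.48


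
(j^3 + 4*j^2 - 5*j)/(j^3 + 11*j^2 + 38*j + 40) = j*(j - 1)/(j^2 + 6*j + 8)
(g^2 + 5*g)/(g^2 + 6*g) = (g + 5)/(g + 6)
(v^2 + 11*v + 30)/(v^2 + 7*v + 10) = (v + 6)/(v + 2)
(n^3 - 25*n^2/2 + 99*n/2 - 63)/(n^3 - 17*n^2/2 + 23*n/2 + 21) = (n - 3)/(n + 1)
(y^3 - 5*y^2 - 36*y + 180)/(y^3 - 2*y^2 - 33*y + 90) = (y - 6)/(y - 3)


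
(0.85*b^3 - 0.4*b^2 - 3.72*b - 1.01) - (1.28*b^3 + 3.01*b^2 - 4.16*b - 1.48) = -0.43*b^3 - 3.41*b^2 + 0.44*b + 0.47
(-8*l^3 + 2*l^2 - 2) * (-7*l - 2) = 56*l^4 + 2*l^3 - 4*l^2 + 14*l + 4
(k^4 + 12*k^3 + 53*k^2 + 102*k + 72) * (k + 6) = k^5 + 18*k^4 + 125*k^3 + 420*k^2 + 684*k + 432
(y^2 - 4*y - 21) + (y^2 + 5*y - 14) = 2*y^2 + y - 35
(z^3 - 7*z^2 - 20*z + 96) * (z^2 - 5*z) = z^5 - 12*z^4 + 15*z^3 + 196*z^2 - 480*z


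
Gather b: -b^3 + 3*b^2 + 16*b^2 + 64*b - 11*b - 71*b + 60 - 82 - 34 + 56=-b^3 + 19*b^2 - 18*b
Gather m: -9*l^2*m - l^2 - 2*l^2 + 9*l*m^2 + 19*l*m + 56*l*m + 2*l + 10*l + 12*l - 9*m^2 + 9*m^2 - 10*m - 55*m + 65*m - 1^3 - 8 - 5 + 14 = -3*l^2 + 9*l*m^2 + 24*l + m*(-9*l^2 + 75*l)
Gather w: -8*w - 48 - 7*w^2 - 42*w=-7*w^2 - 50*w - 48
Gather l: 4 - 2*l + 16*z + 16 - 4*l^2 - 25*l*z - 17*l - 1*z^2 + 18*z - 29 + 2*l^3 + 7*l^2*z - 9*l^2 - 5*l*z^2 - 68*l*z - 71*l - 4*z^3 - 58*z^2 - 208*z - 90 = 2*l^3 + l^2*(7*z - 13) + l*(-5*z^2 - 93*z - 90) - 4*z^3 - 59*z^2 - 174*z - 99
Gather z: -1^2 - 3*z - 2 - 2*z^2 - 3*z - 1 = -2*z^2 - 6*z - 4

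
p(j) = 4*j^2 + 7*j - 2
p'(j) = 8*j + 7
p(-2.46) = 4.99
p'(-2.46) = -12.68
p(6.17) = 193.47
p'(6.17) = 56.36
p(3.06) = 56.87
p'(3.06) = 31.48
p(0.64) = 4.12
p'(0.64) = 12.12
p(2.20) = 32.76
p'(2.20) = 24.60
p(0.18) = -0.61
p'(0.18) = 8.44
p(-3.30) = 18.46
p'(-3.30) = -19.40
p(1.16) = 11.50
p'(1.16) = 16.28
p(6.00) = 184.00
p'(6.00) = 55.00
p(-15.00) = 793.00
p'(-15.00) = -113.00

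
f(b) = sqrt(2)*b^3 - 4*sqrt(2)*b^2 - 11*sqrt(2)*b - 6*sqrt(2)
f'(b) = 3*sqrt(2)*b^2 - 8*sqrt(2)*b - 11*sqrt(2)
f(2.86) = -66.16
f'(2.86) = -13.21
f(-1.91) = -9.26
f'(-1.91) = 21.53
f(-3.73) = -102.55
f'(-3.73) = 85.67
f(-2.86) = -43.35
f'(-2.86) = 51.50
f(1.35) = -36.32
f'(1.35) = -23.10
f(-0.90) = -0.10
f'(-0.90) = -1.94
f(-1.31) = -0.99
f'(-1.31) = 6.55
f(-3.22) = -64.26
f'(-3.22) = 64.86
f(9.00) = 424.26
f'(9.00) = 226.27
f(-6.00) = -424.26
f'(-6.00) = 205.06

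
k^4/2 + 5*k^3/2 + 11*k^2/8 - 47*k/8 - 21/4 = (k/2 + 1/2)*(k - 3/2)*(k + 2)*(k + 7/2)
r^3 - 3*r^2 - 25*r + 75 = (r - 5)*(r - 3)*(r + 5)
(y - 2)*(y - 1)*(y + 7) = y^3 + 4*y^2 - 19*y + 14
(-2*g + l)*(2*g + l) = -4*g^2 + l^2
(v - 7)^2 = v^2 - 14*v + 49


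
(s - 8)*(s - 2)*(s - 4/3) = s^3 - 34*s^2/3 + 88*s/3 - 64/3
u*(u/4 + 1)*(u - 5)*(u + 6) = u^4/4 + 5*u^3/4 - 13*u^2/2 - 30*u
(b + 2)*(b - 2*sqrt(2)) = b^2 - 2*sqrt(2)*b + 2*b - 4*sqrt(2)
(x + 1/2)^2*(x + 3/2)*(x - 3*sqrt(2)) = x^4 - 3*sqrt(2)*x^3 + 5*x^3/2 - 15*sqrt(2)*x^2/2 + 7*x^2/4 - 21*sqrt(2)*x/4 + 3*x/8 - 9*sqrt(2)/8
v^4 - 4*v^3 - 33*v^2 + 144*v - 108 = (v - 6)*(v - 3)*(v - 1)*(v + 6)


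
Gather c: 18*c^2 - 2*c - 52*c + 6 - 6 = 18*c^2 - 54*c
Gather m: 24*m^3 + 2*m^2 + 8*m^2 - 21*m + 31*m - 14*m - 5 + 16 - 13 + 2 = 24*m^3 + 10*m^2 - 4*m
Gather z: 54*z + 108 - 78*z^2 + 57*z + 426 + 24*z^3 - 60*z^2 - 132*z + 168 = 24*z^3 - 138*z^2 - 21*z + 702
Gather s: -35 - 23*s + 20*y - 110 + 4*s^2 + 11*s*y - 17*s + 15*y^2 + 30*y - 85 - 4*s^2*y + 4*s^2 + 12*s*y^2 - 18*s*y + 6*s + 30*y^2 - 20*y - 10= s^2*(8 - 4*y) + s*(12*y^2 - 7*y - 34) + 45*y^2 + 30*y - 240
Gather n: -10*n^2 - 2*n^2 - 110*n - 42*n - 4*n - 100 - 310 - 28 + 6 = -12*n^2 - 156*n - 432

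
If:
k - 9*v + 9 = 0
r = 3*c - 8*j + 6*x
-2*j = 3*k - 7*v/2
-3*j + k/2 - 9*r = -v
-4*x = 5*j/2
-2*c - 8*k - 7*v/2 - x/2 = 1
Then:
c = -2440471/34046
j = -322416/17023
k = 269775/17023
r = 255363/34046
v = 46998/17023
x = 201510/17023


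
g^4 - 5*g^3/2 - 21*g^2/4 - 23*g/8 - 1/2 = (g - 4)*(g + 1/2)^3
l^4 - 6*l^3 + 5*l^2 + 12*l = l*(l - 4)*(l - 3)*(l + 1)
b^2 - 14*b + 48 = (b - 8)*(b - 6)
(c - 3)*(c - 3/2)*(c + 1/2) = c^3 - 4*c^2 + 9*c/4 + 9/4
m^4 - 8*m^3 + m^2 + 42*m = m*(m - 7)*(m - 3)*(m + 2)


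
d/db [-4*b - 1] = -4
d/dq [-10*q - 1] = -10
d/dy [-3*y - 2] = -3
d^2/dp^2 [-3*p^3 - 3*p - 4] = -18*p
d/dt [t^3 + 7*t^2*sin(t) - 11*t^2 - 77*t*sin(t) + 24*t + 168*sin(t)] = 7*t^2*cos(t) + 3*t^2 + 14*t*sin(t) - 77*t*cos(t) - 22*t - 77*sin(t) + 168*cos(t) + 24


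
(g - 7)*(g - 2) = g^2 - 9*g + 14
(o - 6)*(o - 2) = o^2 - 8*o + 12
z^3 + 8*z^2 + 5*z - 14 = (z - 1)*(z + 2)*(z + 7)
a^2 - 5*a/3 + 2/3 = (a - 1)*(a - 2/3)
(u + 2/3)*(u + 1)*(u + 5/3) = u^3 + 10*u^2/3 + 31*u/9 + 10/9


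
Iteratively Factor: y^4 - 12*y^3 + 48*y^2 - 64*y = (y - 4)*(y^3 - 8*y^2 + 16*y) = y*(y - 4)*(y^2 - 8*y + 16) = y*(y - 4)^2*(y - 4)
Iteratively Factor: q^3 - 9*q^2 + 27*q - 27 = (q - 3)*(q^2 - 6*q + 9) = (q - 3)^2*(q - 3)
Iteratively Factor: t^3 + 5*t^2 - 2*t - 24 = (t + 4)*(t^2 + t - 6) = (t + 3)*(t + 4)*(t - 2)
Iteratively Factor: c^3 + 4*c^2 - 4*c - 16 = (c + 4)*(c^2 - 4) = (c + 2)*(c + 4)*(c - 2)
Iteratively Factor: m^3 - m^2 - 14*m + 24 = (m + 4)*(m^2 - 5*m + 6) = (m - 2)*(m + 4)*(m - 3)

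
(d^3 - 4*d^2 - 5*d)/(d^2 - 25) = d*(d + 1)/(d + 5)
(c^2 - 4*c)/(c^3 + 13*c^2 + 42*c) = (c - 4)/(c^2 + 13*c + 42)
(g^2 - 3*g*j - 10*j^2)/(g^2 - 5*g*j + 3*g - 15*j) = (g + 2*j)/(g + 3)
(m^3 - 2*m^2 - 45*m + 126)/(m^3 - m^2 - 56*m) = (m^2 - 9*m + 18)/(m*(m - 8))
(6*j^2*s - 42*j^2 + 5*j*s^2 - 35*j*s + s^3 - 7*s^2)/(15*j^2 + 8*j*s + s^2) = (2*j*s - 14*j + s^2 - 7*s)/(5*j + s)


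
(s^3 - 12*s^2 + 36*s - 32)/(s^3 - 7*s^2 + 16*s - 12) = (s - 8)/(s - 3)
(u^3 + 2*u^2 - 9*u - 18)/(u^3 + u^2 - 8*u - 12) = (u + 3)/(u + 2)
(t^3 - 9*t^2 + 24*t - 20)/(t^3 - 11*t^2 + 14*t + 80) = (t^2 - 4*t + 4)/(t^2 - 6*t - 16)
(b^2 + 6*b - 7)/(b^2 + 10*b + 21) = (b - 1)/(b + 3)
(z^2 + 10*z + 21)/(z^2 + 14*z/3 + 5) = 3*(z + 7)/(3*z + 5)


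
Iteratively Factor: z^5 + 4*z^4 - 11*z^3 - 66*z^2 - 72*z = (z - 4)*(z^4 + 8*z^3 + 21*z^2 + 18*z) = (z - 4)*(z + 2)*(z^3 + 6*z^2 + 9*z) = (z - 4)*(z + 2)*(z + 3)*(z^2 + 3*z) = z*(z - 4)*(z + 2)*(z + 3)*(z + 3)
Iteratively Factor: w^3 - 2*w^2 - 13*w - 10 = (w + 1)*(w^2 - 3*w - 10) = (w - 5)*(w + 1)*(w + 2)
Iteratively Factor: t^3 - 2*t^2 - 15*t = (t + 3)*(t^2 - 5*t) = t*(t + 3)*(t - 5)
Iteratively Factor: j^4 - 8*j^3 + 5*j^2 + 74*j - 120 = (j - 4)*(j^3 - 4*j^2 - 11*j + 30) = (j - 4)*(j - 2)*(j^2 - 2*j - 15) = (j - 5)*(j - 4)*(j - 2)*(j + 3)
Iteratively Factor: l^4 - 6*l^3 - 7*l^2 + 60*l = (l)*(l^3 - 6*l^2 - 7*l + 60) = l*(l - 5)*(l^2 - l - 12) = l*(l - 5)*(l + 3)*(l - 4)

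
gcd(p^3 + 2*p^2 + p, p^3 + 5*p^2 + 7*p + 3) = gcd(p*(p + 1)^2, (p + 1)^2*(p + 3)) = p^2 + 2*p + 1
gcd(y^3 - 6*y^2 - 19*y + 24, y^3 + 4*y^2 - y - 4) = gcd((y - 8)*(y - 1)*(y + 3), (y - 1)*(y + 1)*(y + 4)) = y - 1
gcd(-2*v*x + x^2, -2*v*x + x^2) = -2*v*x + x^2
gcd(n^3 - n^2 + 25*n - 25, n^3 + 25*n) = n^2 + 25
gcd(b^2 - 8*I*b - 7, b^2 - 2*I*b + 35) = b - 7*I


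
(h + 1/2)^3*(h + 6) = h^4 + 15*h^3/2 + 39*h^2/4 + 37*h/8 + 3/4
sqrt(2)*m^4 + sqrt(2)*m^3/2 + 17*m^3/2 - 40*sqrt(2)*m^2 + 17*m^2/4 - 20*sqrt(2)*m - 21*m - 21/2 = (m + 1/2)*(m - 3*sqrt(2))*(m + 7*sqrt(2))*(sqrt(2)*m + 1/2)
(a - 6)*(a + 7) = a^2 + a - 42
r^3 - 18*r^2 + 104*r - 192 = (r - 8)*(r - 6)*(r - 4)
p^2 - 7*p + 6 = (p - 6)*(p - 1)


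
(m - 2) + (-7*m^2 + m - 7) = -7*m^2 + 2*m - 9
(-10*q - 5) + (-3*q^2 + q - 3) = -3*q^2 - 9*q - 8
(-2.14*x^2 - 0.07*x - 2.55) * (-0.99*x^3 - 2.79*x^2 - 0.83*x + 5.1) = 2.1186*x^5 + 6.0399*x^4 + 4.496*x^3 - 3.7414*x^2 + 1.7595*x - 13.005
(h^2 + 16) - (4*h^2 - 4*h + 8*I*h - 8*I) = -3*h^2 + 4*h - 8*I*h + 16 + 8*I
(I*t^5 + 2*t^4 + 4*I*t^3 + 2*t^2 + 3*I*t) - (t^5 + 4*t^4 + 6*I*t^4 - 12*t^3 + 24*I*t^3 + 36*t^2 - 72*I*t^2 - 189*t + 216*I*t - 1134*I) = -t^5 + I*t^5 - 2*t^4 - 6*I*t^4 + 12*t^3 - 20*I*t^3 - 34*t^2 + 72*I*t^2 + 189*t - 213*I*t + 1134*I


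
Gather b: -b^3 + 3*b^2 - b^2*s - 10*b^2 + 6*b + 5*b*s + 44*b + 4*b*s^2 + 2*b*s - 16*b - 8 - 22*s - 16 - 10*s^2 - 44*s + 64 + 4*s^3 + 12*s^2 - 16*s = -b^3 + b^2*(-s - 7) + b*(4*s^2 + 7*s + 34) + 4*s^3 + 2*s^2 - 82*s + 40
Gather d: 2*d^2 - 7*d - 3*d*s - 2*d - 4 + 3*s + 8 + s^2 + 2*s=2*d^2 + d*(-3*s - 9) + s^2 + 5*s + 4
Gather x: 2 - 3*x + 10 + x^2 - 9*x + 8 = x^2 - 12*x + 20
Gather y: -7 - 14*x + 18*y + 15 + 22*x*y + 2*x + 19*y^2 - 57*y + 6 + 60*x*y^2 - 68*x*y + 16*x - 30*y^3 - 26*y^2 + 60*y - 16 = 4*x - 30*y^3 + y^2*(60*x - 7) + y*(21 - 46*x) - 2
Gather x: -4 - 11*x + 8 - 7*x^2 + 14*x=-7*x^2 + 3*x + 4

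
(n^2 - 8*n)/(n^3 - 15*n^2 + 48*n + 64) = n/(n^2 - 7*n - 8)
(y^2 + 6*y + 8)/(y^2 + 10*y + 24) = (y + 2)/(y + 6)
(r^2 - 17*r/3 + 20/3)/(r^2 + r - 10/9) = 3*(3*r^2 - 17*r + 20)/(9*r^2 + 9*r - 10)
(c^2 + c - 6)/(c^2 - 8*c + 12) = (c + 3)/(c - 6)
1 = 1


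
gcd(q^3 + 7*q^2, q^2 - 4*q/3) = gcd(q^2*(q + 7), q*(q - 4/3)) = q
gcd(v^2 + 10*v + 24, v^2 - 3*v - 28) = v + 4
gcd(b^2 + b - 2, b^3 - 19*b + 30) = 1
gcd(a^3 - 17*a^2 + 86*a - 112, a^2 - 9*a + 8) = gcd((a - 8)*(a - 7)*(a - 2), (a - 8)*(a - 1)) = a - 8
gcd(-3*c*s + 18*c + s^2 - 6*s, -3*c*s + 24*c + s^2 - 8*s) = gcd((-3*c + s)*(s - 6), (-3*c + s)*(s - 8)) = -3*c + s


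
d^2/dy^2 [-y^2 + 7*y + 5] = -2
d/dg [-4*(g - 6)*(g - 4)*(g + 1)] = -12*g^2 + 72*g - 56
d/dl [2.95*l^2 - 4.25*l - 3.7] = 5.9*l - 4.25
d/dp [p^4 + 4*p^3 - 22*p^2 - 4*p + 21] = 4*p^3 + 12*p^2 - 44*p - 4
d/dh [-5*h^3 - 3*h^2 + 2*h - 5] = -15*h^2 - 6*h + 2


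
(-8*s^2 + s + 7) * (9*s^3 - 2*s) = -72*s^5 + 9*s^4 + 79*s^3 - 2*s^2 - 14*s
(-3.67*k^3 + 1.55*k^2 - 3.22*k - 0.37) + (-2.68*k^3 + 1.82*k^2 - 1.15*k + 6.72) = -6.35*k^3 + 3.37*k^2 - 4.37*k + 6.35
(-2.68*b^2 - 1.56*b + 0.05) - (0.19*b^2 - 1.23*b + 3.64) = -2.87*b^2 - 0.33*b - 3.59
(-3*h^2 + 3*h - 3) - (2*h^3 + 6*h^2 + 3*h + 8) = -2*h^3 - 9*h^2 - 11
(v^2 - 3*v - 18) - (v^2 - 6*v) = 3*v - 18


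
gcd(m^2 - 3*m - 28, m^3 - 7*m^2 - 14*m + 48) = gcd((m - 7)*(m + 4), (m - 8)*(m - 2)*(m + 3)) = 1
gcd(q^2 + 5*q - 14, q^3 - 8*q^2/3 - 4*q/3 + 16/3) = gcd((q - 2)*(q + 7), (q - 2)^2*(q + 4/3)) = q - 2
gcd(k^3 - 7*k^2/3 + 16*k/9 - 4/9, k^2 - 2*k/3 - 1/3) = k - 1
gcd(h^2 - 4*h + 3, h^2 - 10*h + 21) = h - 3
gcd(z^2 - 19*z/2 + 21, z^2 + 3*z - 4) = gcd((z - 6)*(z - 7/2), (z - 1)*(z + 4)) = 1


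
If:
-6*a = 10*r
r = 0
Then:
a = 0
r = 0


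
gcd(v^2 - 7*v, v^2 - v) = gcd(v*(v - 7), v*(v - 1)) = v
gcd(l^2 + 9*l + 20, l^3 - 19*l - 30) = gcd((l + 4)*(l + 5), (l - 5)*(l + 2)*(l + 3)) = 1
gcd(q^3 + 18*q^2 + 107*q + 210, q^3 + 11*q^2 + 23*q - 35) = q^2 + 12*q + 35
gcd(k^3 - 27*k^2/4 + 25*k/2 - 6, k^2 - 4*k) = k - 4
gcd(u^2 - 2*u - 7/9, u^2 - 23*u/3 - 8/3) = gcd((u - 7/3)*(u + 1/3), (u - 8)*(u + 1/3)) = u + 1/3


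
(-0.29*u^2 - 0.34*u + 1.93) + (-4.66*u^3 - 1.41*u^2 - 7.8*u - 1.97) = -4.66*u^3 - 1.7*u^2 - 8.14*u - 0.04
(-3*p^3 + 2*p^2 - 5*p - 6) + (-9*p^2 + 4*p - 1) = -3*p^3 - 7*p^2 - p - 7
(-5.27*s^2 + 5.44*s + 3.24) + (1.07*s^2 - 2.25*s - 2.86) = -4.2*s^2 + 3.19*s + 0.38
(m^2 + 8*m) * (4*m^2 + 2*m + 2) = 4*m^4 + 34*m^3 + 18*m^2 + 16*m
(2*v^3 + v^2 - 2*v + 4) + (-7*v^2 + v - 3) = 2*v^3 - 6*v^2 - v + 1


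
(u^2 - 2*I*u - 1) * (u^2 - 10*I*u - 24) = u^4 - 12*I*u^3 - 45*u^2 + 58*I*u + 24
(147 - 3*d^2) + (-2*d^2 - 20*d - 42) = -5*d^2 - 20*d + 105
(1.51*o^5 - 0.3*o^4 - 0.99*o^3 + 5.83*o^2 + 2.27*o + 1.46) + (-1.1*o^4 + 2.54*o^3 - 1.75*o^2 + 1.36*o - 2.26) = 1.51*o^5 - 1.4*o^4 + 1.55*o^3 + 4.08*o^2 + 3.63*o - 0.8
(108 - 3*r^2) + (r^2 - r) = -2*r^2 - r + 108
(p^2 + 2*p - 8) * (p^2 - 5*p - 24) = p^4 - 3*p^3 - 42*p^2 - 8*p + 192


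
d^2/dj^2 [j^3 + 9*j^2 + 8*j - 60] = 6*j + 18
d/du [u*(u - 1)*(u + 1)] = 3*u^2 - 1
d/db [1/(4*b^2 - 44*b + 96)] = (11 - 2*b)/(4*(b^2 - 11*b + 24)^2)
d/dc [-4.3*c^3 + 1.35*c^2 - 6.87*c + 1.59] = -12.9*c^2 + 2.7*c - 6.87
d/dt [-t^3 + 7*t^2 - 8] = t*(14 - 3*t)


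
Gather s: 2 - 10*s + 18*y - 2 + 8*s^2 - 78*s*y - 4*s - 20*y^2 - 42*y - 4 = 8*s^2 + s*(-78*y - 14) - 20*y^2 - 24*y - 4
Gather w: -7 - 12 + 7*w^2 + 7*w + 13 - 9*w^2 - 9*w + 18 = -2*w^2 - 2*w + 12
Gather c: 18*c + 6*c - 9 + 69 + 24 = 24*c + 84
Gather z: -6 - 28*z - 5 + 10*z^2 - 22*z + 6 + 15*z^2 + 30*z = 25*z^2 - 20*z - 5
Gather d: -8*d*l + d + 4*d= d*(5 - 8*l)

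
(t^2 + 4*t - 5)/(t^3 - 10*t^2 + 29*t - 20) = (t + 5)/(t^2 - 9*t + 20)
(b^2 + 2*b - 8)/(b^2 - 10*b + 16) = (b + 4)/(b - 8)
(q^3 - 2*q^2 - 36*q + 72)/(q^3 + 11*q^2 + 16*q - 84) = (q - 6)/(q + 7)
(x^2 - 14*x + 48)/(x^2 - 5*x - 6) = (x - 8)/(x + 1)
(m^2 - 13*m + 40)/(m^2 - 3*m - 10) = (m - 8)/(m + 2)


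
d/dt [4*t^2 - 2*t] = 8*t - 2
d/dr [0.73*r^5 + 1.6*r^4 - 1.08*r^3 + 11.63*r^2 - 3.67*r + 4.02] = 3.65*r^4 + 6.4*r^3 - 3.24*r^2 + 23.26*r - 3.67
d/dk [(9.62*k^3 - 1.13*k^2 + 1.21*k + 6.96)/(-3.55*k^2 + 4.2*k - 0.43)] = (-34.151*k^4 + 80.808*k^3 - 12.8603*k^2 + 50.3878*k - 29.7523)/(12.6025*k^4 - 29.82*k^3 + 20.693*k^2 - 3.612*k + 0.1849)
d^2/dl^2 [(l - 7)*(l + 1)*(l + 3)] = 6*l - 6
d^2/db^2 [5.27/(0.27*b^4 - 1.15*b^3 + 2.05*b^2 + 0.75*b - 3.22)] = ((-17.0748*b^2 + 36.363*b - 21.607)*(0.27*b^4 - 1.15*b^3 + 2.05*b^2 + 0.75*b - 3.22) + 5.27*(1.08*b^3 - 3.45*b^2 + 4.1*b + 0.75)*(2.16*b^3 - 6.9*b^2 + 8.2*b + 1.5))/(0.27*b^4 - 1.15*b^3 + 2.05*b^2 + 0.75*b - 3.22)^3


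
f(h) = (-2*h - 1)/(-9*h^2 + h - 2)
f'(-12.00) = 0.00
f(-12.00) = -0.02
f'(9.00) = 0.00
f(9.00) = 0.03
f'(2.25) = -0.06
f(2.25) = 0.12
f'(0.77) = -0.45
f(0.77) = 0.39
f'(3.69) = -0.02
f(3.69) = 0.07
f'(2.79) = -0.04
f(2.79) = 0.09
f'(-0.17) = 1.28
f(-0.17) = 0.27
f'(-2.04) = -0.02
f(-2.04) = -0.07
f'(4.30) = -0.02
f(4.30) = 0.06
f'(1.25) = -0.21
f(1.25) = 0.24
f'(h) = (-2*h - 1)*(18*h - 1)/(-9*h^2 + h - 2)^2 - 2/(-9*h^2 + h - 2)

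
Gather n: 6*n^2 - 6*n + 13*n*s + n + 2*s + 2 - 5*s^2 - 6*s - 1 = 6*n^2 + n*(13*s - 5) - 5*s^2 - 4*s + 1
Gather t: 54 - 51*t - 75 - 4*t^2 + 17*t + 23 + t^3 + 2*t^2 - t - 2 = t^3 - 2*t^2 - 35*t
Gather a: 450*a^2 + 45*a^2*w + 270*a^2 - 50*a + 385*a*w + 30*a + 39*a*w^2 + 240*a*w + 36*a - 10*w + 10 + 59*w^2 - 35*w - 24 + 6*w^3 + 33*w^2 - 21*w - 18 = a^2*(45*w + 720) + a*(39*w^2 + 625*w + 16) + 6*w^3 + 92*w^2 - 66*w - 32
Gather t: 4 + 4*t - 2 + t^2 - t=t^2 + 3*t + 2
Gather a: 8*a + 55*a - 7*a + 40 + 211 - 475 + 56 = 56*a - 168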